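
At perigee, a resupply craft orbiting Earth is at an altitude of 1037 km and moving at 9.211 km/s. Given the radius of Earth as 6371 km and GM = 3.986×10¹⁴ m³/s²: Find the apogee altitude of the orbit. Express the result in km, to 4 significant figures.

r_p = 6371 + 1037 = 7408.0 km = 7.408×10⁶ m.
Specific energy ε = v²/2 − μ/r = -1.139×10⁷ J/kg, so a = −μ/(2ε) = 1.750×10⁷ m.
The apsides satisfy r_p + r_a = 2a, so the apogee radius is 2a − r_p = 2.760×10⁷ m = 27602 km.
Apogee altitude = 27602 − 6371 = 21231 km.

apogee altitude ≈ 21230 km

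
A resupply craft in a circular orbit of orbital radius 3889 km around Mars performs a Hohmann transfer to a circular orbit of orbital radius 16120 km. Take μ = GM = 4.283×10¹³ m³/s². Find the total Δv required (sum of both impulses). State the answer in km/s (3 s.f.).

r₁ = 3889 km = 3.889×10⁶ m.
r₂ = 16120 km = 1.612×10⁷ m.
Transfer ellipse a_t = (r₁ + r₂)/2 = 1.000×10⁷ m.
At r₁: circular v_c1 = √(μ/r₁) = 3319 m/s; transfer-periapsis v_p = √[μ(2/r₁ − 1/a_t)] = 4212 m/s.
Δv₁ = v_p − v_c1 = 893.9 m/s.
At r₂: circular v_c2 = √(μ/r₂) = 1630 m/s; transfer-apoapsis v_a = √[μ(2/r₂ − 1/a_t)] = 1016 m/s.
Δv₂ = v_c2 − v_a = 613.7 m/s.
Total Δv = Δv₁ + Δv₂ = 1508 m/s = 1.508 km/s.

Δv_total ≈ 1.51 km/s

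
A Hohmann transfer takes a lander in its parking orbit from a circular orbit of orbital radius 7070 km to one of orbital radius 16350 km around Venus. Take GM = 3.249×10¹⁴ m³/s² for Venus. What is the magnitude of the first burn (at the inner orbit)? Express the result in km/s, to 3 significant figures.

Δv ≈ 1.23 km/s

r₁ = 7070 km = 7.070×10⁶ m.
r₂ = 16350 km = 1.635×10⁷ m.
Transfer ellipse a_t = (r₁ + r₂)/2 = 1.171×10⁷ m.
At r₁: circular v_c1 = √(μ/r₁) = 6779 m/s; transfer-periapsis v_p = √[μ(2/r₁ − 1/a_t)] = 8010 m/s.
Δv₁ = v_p − v_c1 = 1231 m/s.
= 1.231 km/s.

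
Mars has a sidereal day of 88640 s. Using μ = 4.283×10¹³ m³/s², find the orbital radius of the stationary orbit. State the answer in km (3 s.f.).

A synchronous orbit has period T, so by Kepler's third law a = (μT²/4π²)^(1/3).
μT²/4π² = 4.283×10¹³ × (8.864×10⁴)² / 39.48 = 8.524×10²¹ m³.
a = 2.043×10⁷ m = 20428 km.

r_sync ≈ 20400 km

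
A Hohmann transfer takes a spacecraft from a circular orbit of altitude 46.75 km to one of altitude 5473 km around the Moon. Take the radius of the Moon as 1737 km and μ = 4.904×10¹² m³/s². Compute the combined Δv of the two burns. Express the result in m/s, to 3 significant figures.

Δv_total ≈ 747 m/s

r₁ = 1737 + 46.75 = 1783.8 km = 1.7838×10⁶ m.
r₂ = 1737 + 5473 = 7210.0 km = 7.2100×10⁶ m.
Transfer ellipse a_t = (r₁ + r₂)/2 = 4.497×10⁶ m.
At r₁: circular v_c1 = √(μ/r₁) = 1658 m/s; transfer-perilune v_p = √[μ(2/r₁ − 1/a_t)] = 2100 m/s.
Δv₁ = v_p − v_c1 = 441.4 m/s.
At r₂: circular v_c2 = √(μ/r₂) = 824.7 m/s; transfer-apolune v_a = √[μ(2/r₂ − 1/a_t)] = 519.4 m/s.
Δv₂ = v_c2 − v_a = 305.3 m/s.
Total Δv = Δv₁ + Δv₂ = 746.7 m/s.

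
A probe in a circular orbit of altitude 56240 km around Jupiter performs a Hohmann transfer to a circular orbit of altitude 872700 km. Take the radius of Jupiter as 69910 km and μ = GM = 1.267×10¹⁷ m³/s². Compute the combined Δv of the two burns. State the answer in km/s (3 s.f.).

r₁ = 69910 + 56240 = 126150 km = 1.2615×10⁸ m.
r₂ = 69910 + 872700 = 942610 km = 9.4261×10⁸ m.
Transfer ellipse a_t = (r₁ + r₂)/2 = 5.344×10⁸ m.
At r₁: circular v_c1 = √(μ/r₁) = 31690 m/s; transfer-perijove v_p = √[μ(2/r₁ − 1/a_t)] = 42090 m/s.
Δv₁ = v_p − v_c1 = 10400 m/s.
At r₂: circular v_c2 = √(μ/r₂) = 11590 m/s; transfer-apojove v_a = √[μ(2/r₂ − 1/a_t)] = 5633 m/s.
Δv₂ = v_c2 − v_a = 5961 m/s.
Total Δv = Δv₁ + Δv₂ = 16360 m/s = 16.36 km/s.

Δv_total ≈ 16.4 km/s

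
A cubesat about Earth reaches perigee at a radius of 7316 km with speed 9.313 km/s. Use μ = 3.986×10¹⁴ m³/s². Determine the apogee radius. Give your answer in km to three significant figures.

apogee radius ≈ 28500 km

r_p = 7.316×10⁶ m.
Specific energy ε = v²/2 − μ/r = -1.112×10⁷ J/kg, so a = −μ/(2ε) = 1.793×10⁷ m.
The apsides satisfy r_p + r_a = 2a, so the apogee radius is 2a − r_p = 2.854×10⁷ m = 28538 km.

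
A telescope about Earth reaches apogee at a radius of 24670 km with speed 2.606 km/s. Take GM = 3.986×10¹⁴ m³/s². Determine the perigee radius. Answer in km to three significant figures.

perigee radius ≈ 6560 km

r_a = 2.467×10⁷ m.
Specific energy ε = v²/2 − μ/r = -1.276×10⁷ J/kg, so a = −μ/(2ε) = 1.562×10⁷ m.
The apsides satisfy r_p + r_a = 2a, so the perigee radius is 2a − r_a = 6.564×10⁶ m = 6564.2 km.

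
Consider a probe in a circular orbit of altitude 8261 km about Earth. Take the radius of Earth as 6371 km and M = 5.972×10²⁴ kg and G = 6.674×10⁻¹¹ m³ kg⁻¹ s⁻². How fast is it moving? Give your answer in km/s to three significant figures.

v ≈ 5.22 km/s

μ = GM = 6.674×10⁻¹¹ × 5.972×10²⁴ = 3.986×10¹⁴ m³/s².
r = 6371 + 8261 = 14632 km = 1.4632×10⁷ m.
For a circular orbit v = √(μ/r) = √(3.986×10¹⁴ / 1.463×10⁷) = √(2.724×10⁷) = 5219 m/s.
That is 5.219 km/s.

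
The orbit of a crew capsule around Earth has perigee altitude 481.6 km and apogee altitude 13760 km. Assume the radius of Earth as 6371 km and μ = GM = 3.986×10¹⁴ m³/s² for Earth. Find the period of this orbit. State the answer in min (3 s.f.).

T ≈ 260 min

r_p = 6371 + 481.6 = 6852.6 km = 6.8526×10⁶ m.
r_a = 6371 + 13760 = 20131 km = 2.0131×10⁷ m.
Semi-major axis a = (r_p + r_a)/2 = (6852.6 + 20131)/2 = 13492 km = 1.349×10⁷ m.
By Kepler's third law T = 2π√(a³/μ) = 2π × 2.482×10³ = 1.560×10⁴ s.
= 259.9 min.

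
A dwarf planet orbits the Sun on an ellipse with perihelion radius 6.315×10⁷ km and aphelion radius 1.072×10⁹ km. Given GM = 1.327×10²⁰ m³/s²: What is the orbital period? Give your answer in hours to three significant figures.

Semi-major axis a = (r_p + r_a)/2 = (6.3150×10⁷ + 1.0720×10⁹)/2 = 5.6758×10⁸ km = 5.676×10¹¹ m.
By Kepler's third law T = 2π√(a³/μ) = 2π × 3.712×10⁷ = 2.332×10⁸ s.
= 64790 hours.

T ≈ 64800 hours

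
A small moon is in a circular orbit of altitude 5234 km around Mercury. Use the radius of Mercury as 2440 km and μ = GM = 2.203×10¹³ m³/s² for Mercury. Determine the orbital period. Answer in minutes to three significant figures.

r = 2440 + 5234 = 7674.0 km = 7.6740×10⁶ m.
Kepler's third law: T = 2π√(r³/μ) = 2π√((7.674×10⁶)³ / 2.203×10¹³).
r³/μ = 2.051×10⁷ s², so T = 2π × 4.529×10³ = 2.846×10⁴ s.
Converting: 2.846×10⁴ s ÷ 60.00 = 474.3 minutes.

T ≈ 474 minutes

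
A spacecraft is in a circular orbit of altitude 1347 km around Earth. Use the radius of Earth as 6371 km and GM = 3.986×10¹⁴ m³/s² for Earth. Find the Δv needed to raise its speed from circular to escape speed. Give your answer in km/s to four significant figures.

r = 6371 + 1347 = 7718.0 km = 7.7180×10⁶ m.
Circular speed v_c = √(μ/r) = 7186 m/s.
Escape speed v_esc = √(2μ/r) = √2 × v_c = 10160 m/s.
Δv = v_esc − v_c = 2977 m/s = 2.977 km/s.

Δv ≈ 2.977 km/s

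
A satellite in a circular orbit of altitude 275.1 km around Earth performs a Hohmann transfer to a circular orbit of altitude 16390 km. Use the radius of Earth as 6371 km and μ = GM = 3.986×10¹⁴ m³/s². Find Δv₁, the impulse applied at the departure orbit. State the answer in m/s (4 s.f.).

Δv ≈ 1891 m/s

r₁ = 6371 + 275.1 = 6646.1 km = 6.6461×10⁶ m.
r₂ = 6371 + 16390 = 22761 km = 2.2761×10⁷ m.
Transfer ellipse a_t = (r₁ + r₂)/2 = 1.470×10⁷ m.
At r₁: circular v_c1 = √(μ/r₁) = 7744 m/s; transfer-perigee v_p = √[μ(2/r₁ − 1/a_t)] = 9635 m/s.
Δv₁ = v_p − v_c1 = 1891 m/s.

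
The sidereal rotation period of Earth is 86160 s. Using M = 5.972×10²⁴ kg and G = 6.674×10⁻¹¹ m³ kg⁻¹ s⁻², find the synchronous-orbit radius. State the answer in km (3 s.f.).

r_sync ≈ 42200 km

μ = GM = 6.674×10⁻¹¹ × 5.972×10²⁴ = 3.986×10¹⁴ m³/s².
A synchronous orbit has period T, so by Kepler's third law a = (μT²/4π²)^(1/3).
μT²/4π² = 3.986×10¹⁴ × (8.616×10⁴)² / 39.48 = 7.495×10²² m³.
a = 4.216×10⁷ m = 42162 km.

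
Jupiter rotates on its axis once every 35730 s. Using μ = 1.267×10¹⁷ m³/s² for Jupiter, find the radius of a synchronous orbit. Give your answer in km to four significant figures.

r_sync ≈ 1.600×10⁵ km

A synchronous orbit has period T, so by Kepler's third law a = (μT²/4π²)^(1/3).
μT²/4π² = 1.267×10¹⁷ × (3.573×10⁴)² / 39.48 = 4.097×10²⁴ m³.
a = 1.600×10⁸ m = 1.6002×10⁵ km.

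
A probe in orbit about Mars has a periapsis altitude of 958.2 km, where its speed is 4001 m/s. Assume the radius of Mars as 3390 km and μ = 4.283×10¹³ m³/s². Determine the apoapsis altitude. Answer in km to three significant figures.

r_p = 3390 + 958.2 = 4348.2 km = 4.348×10⁶ m.
Specific energy ε = v²/2 − μ/r = -1.846×10⁶ J/kg, so a = −μ/(2ε) = 1.160×10⁷ m.
The apsides satisfy r_p + r_a = 2a, so the apoapsis radius is 2a − r_p = 1.885×10⁷ m = 18853 km.
Apoapsis altitude = 18853 − 3390 = 15463 km.

apoapsis altitude ≈ 15500 km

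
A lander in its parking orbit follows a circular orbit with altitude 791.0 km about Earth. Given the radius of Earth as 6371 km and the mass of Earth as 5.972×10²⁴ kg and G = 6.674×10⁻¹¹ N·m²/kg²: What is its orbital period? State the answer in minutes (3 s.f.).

μ = GM = 6.674×10⁻¹¹ × 5.972×10²⁴ = 3.986×10¹⁴ m³/s².
r = 6371 + 791.0 = 7162.0 km = 7.1620×10⁶ m.
Kepler's third law: T = 2π√(r³/μ) = 2π√((7.162×10⁶)³ / 3.986×10¹⁴).
r³/μ = 9.217×10⁵ s², so T = 2π × 9.601×10² = 6.032×10³ s.
Converting: 6.032×10³ s ÷ 60.00 = 100.5 minutes.

T ≈ 101 minutes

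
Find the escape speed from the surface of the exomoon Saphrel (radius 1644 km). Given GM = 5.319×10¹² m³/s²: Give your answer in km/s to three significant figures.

v_esc ≈ 2.54 km/s

r = R = 1.644×10⁶ m.
Escape speed v_esc = √(2μ/r) = √(2 × 5.319×10¹² / 1.644×10⁶) = √(6.471×10⁶) = 2544 m/s.
= 2.544 km/s.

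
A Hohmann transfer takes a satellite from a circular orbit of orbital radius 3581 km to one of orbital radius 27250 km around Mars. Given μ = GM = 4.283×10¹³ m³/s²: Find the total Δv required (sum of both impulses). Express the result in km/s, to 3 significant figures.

r₁ = 3581 km = 3.581×10⁶ m.
r₂ = 27250 km = 2.725×10⁷ m.
Transfer ellipse a_t = (r₁ + r₂)/2 = 1.542×10⁷ m.
At r₁: circular v_c1 = √(μ/r₁) = 3458 m/s; transfer-periapsis v_p = √[μ(2/r₁ − 1/a_t)] = 4598 m/s.
Δv₁ = v_p − v_c1 = 1140 m/s.
At r₂: circular v_c2 = √(μ/r₂) = 1254 m/s; transfer-apoapsis v_a = √[μ(2/r₂ − 1/a_t)] = 604.2 m/s.
Δv₂ = v_c2 − v_a = 649.4 m/s.
Total Δv = Δv₁ + Δv₂ = 1789 m/s = 1.789 km/s.

Δv_total ≈ 1.79 km/s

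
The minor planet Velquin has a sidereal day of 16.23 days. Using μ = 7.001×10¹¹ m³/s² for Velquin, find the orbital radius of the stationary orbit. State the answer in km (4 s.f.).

T = 16.23 days = 1.402×10⁶ s.
A synchronous orbit has period T, so by Kepler's third law a = (μT²/4π²)^(1/3).
μT²/4π² = 7.001×10¹¹ × (1.402×10⁶)² / 39.48 = 3.487×10²² m³.
a = 3.267×10⁷ m = 32670 km.

r_sync ≈ 32670 km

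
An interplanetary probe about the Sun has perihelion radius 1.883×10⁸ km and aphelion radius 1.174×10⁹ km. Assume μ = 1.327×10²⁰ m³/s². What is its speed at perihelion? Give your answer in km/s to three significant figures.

Semi-major axis a = (r_p + r_a)/2 = 6.8115×10⁸ km = 6.812×10¹¹ m.
Vis-viva: v² = μ(2/r − 1/a) = 1.327×10²⁰ × (1.062×10⁻¹¹ − 1.468×10⁻¹²) = 1.215×10⁹ m²/s².
v = 34850 m/s = 34.85 km/s.

v ≈ 34.9 km/s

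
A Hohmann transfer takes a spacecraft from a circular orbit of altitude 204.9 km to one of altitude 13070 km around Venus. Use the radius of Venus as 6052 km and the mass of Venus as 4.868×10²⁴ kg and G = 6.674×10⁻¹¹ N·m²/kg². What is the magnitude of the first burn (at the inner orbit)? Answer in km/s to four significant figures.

μ = GM = 6.674×10⁻¹¹ × 4.868×10²⁴ = 3.249×10¹⁴ m³/s².
r₁ = 6052 + 204.9 = 6256.9 km = 6.2569×10⁶ m.
r₂ = 6052 + 13070 = 19122 km = 1.9122×10⁷ m.
Transfer ellipse a_t = (r₁ + r₂)/2 = 1.269×10⁷ m.
At r₁: circular v_c1 = √(μ/r₁) = 7206 m/s; transfer-periapsis v_p = √[μ(2/r₁ − 1/a_t)] = 8846 m/s.
Δv₁ = v_p − v_c1 = 1640 m/s.
= 1.640 km/s.

Δv ≈ 1.640 km/s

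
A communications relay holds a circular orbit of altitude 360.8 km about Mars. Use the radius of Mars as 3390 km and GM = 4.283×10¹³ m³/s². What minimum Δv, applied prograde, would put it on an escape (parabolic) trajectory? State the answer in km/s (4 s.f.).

r = 3390 + 360.8 = 3750.8 km = 3.7508×10⁶ m.
Circular speed v_c = √(μ/r) = 3379 m/s.
Escape speed v_esc = √(2μ/r) = √2 × v_c = 4779 m/s.
Δv = v_esc − v_c = 1400 m/s = 1.400 km/s.

Δv ≈ 1.400 km/s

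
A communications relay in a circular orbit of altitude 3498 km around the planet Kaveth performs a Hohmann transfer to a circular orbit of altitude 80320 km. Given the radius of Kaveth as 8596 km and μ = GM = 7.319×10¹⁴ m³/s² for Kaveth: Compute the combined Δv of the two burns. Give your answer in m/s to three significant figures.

r₁ = 8596 + 3498 = 12094 km = 1.2094×10⁷ m.
r₂ = 8596 + 80320 = 88916 km = 8.8916×10⁷ m.
Transfer ellipse a_t = (r₁ + r₂)/2 = 5.050×10⁷ m.
At r₁: circular v_c1 = √(μ/r₁) = 7779 m/s; transfer-periapsis v_p = √[μ(2/r₁ − 1/a_t)] = 10320 m/s.
Δv₁ = v_p − v_c1 = 2543 m/s.
At r₂: circular v_c2 = √(μ/r₂) = 2869 m/s; transfer-apoapsis v_a = √[μ(2/r₂ − 1/a_t)] = 1404 m/s.
Δv₂ = v_c2 − v_a = 1465 m/s.
Total Δv = Δv₁ + Δv₂ = 4008 m/s.

Δv_total ≈ 4010 m/s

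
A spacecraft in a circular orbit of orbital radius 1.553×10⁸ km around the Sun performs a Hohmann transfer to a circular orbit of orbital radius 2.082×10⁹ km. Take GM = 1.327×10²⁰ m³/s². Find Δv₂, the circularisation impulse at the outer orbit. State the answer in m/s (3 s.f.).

r₁ = 1.553×10⁸ km = 1.553×10¹¹ m.
r₂ = 2.082×10⁹ km = 2.082×10¹² m.
Transfer ellipse a_t = (r₁ + r₂)/2 = 1.119×10¹² m.
At r₁: circular v_c1 = √(μ/r₁) = 29230 m/s; transfer-perihelion v_p = √[μ(2/r₁ − 1/a_t)] = 39880 m/s.
At r₂: circular v_c2 = √(μ/r₂) = 7984 m/s; transfer-aphelion v_a = √[μ(2/r₂ − 1/a_t)] = 2975 m/s.
Δv₂ = v_c2 − v_a = 5009 m/s.

Δv ≈ 5010 m/s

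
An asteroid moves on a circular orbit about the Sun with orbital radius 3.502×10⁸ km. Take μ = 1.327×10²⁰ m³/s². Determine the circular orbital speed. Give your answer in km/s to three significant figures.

v ≈ 19.5 km/s

r = 3.502×10⁸ km = 3.502×10¹¹ m.
For a circular orbit v = √(μ/r) = √(1.327×10²⁰ / 3.502×10¹¹) = √(3.789×10⁸) = 19470 m/s.
That is 19.47 km/s.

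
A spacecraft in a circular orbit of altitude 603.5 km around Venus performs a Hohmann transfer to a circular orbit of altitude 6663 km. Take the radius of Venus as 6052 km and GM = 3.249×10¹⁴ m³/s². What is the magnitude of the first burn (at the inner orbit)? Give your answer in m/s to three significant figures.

Δv ≈ 1020 m/s

r₁ = 6052 + 603.5 = 6655.5 km = 6.6555×10⁶ m.
r₂ = 6052 + 6663 = 12715 km = 1.2715×10⁷ m.
Transfer ellipse a_t = (r₁ + r₂)/2 = 9.685×10⁶ m.
At r₁: circular v_c1 = √(μ/r₁) = 6987 m/s; transfer-periapsis v_p = √[μ(2/r₁ − 1/a_t)] = 8005 m/s.
Δv₁ = v_p − v_c1 = 1019 m/s.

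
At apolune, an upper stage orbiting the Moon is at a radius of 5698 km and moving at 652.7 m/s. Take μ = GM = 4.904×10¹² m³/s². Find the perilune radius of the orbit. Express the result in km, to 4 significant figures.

r_a = 5.698×10⁶ m.
Specific energy ε = v²/2 − μ/r = -6.476×10⁵ J/kg, so a = −μ/(2ε) = 3.786×10⁶ m.
The apsides satisfy r_p + r_a = 2a, so the perilune radius is 2a − r_a = 1.874×10⁶ m = 1874.1 km.

perilune radius ≈ 1874 km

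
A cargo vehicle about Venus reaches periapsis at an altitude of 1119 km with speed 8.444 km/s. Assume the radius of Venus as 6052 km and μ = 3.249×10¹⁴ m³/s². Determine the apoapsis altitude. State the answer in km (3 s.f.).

r_p = 6052 + 1119 = 7171.0 km = 7.171×10⁶ m.
Specific energy ε = v²/2 − μ/r = -9.657×10⁶ J/kg, so a = −μ/(2ε) = 1.682×10⁷ m.
The apsides satisfy r_p + r_a = 2a, so the apoapsis radius is 2a − r_p = 2.647×10⁷ m = 26473 km.
Apoapsis altitude = 26473 − 6052 = 20421 km.

apoapsis altitude ≈ 20400 km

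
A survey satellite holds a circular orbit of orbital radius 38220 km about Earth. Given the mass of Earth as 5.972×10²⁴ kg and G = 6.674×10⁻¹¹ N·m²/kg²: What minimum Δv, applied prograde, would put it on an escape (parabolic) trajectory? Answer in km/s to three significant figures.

μ = GM = 6.674×10⁻¹¹ × 5.972×10²⁴ = 3.986×10¹⁴ m³/s².
r = 38220 km = 3.822×10⁷ m.
Circular speed v_c = √(μ/r) = 3229 m/s.
Escape speed v_esc = √(2μ/r) = √2 × v_c = 4567 m/s.
Δv = v_esc − v_c = 1338 m/s = 1.338 km/s.

Δv ≈ 1.34 km/s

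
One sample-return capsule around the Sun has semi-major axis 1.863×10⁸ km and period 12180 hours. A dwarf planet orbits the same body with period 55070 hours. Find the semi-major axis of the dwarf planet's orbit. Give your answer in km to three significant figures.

Kepler's third law: a³ ∝ T², so a₂ = a₁ (T₂/T₁)^(2/3).
T₂/T₁ = 4.521, (T₂/T₁)^(2/3) = 2.734.
a₂ = 1.863×10⁸ × 2.734 = 5.094×10⁸ km.

a₂ ≈ 5.09×10⁸ km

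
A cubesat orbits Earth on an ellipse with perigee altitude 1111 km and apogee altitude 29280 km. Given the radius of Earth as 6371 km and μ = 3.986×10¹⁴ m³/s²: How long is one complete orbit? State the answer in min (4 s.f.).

T ≈ 525.3 min

r_p = 6371 + 1111 = 7482.0 km = 7.4820×10⁶ m.
r_a = 6371 + 29280 = 35651 km = 3.5651×10⁷ m.
Semi-major axis a = (r_p + r_a)/2 = (7482.0 + 35651)/2 = 21566 km = 2.157×10⁷ m.
By Kepler's third law T = 2π√(a³/μ) = 2π × 5.017×10³ = 3.152×10⁴ s.
= 525.3 min.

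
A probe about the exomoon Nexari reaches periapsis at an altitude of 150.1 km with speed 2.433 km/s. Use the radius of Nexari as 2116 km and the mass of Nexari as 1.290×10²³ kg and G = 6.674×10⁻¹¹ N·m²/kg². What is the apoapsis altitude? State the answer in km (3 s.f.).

μ = GM = 6.674×10⁻¹¹ × 1.290×10²³ = 8.609×10¹² m³/s².
r_p = 2116 + 150.1 = 2266.1 km = 2.266×10⁶ m.
Specific energy ε = v²/2 − μ/r = -8.395×10⁵ J/kg, so a = −μ/(2ε) = 5.128×10⁶ m.
The apsides satisfy r_p + r_a = 2a, so the apoapsis radius is 2a − r_p = 7.989×10⁶ m = 7989.4 km.
Apoapsis altitude = 7989.4 − 2116 = 5873.4 km.

apoapsis altitude ≈ 5870 km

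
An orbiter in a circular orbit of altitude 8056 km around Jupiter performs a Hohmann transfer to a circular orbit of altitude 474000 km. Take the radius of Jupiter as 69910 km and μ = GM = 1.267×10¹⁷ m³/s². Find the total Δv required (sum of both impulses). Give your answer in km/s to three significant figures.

Δv_total ≈ 20.6 km/s

r₁ = 69910 + 8056 = 77966 km = 7.7966×10⁷ m.
r₂ = 69910 + 474000 = 543910 km = 5.4391×10⁸ m.
Transfer ellipse a_t = (r₁ + r₂)/2 = 3.109×10⁸ m.
At r₁: circular v_c1 = √(μ/r₁) = 40310 m/s; transfer-perijove v_p = √[μ(2/r₁ − 1/a_t)] = 53320 m/s.
Δv₁ = v_p − v_c1 = 13000 m/s.
At r₂: circular v_c2 = √(μ/r₂) = 15260 m/s; transfer-apojove v_a = √[μ(2/r₂ − 1/a_t)] = 7643 m/s.
Δv₂ = v_c2 − v_a = 7620 m/s.
Total Δv = Δv₁ + Δv₂ = 20620 m/s = 20.62 km/s.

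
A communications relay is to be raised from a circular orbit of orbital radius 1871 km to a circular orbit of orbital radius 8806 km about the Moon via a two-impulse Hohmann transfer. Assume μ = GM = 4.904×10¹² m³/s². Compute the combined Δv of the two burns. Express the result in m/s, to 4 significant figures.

r₁ = 1871 km = 1.871×10⁶ m.
r₂ = 8806 km = 8.806×10⁶ m.
Transfer ellipse a_t = (r₁ + r₂)/2 = 5.338×10⁶ m.
At r₁: circular v_c1 = √(μ/r₁) = 1619 m/s; transfer-perilune v_p = √[μ(2/r₁ − 1/a_t)] = 2079 m/s.
Δv₁ = v_p − v_c1 = 460.3 m/s.
At r₂: circular v_c2 = √(μ/r₂) = 746.3 m/s; transfer-apolune v_a = √[μ(2/r₂ − 1/a_t)] = 441.8 m/s.
Δv₂ = v_c2 − v_a = 304.5 m/s.
Total Δv = Δv₁ + Δv₂ = 764.8 m/s.

Δv_total ≈ 764.8 m/s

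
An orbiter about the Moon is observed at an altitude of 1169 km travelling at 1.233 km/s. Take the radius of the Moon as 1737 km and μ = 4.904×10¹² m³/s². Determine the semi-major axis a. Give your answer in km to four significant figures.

r = 1737 + 1169 = 2906.0 km = 2.906×10⁶ m.
Vis-viva rearranged: 1/a = 2/r − v²/μ = 6.882×10⁻⁷ − 3.100×10⁻⁷ = 3.782×10⁻⁷ m⁻¹.
a = 2.644×10⁶ m = 2644.0 km.

a ≈ 2644 km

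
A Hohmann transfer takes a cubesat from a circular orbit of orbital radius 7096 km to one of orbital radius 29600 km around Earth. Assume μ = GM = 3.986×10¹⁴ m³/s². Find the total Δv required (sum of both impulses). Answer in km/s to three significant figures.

Δv_total ≈ 3.41 km/s

r₁ = 7096 km = 7.096×10⁶ m.
r₂ = 29600 km = 2.960×10⁷ m.
Transfer ellipse a_t = (r₁ + r₂)/2 = 1.835×10⁷ m.
At r₁: circular v_c1 = √(μ/r₁) = 7495 m/s; transfer-perigee v_p = √[μ(2/r₁ − 1/a_t)] = 9519 m/s.
Δv₁ = v_p − v_c1 = 2025 m/s.
At r₂: circular v_c2 = √(μ/r₂) = 3670 m/s; transfer-apogee v_a = √[μ(2/r₂ − 1/a_t)] = 2282 m/s.
Δv₂ = v_c2 − v_a = 1388 m/s.
Total Δv = Δv₁ + Δv₂ = 3412 m/s = 3.412 km/s.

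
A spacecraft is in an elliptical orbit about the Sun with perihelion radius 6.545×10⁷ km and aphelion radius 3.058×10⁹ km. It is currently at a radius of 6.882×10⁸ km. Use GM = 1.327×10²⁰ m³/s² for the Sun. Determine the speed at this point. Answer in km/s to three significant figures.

v ≈ 17.3 km/s

Semi-major axis a = (r_p + r_a)/2 = 1.5617×10⁹ km = 1.562×10¹² m.
Vis-viva: v² = μ(2/r − 1/a) = 1.327×10²⁰ × (2.906×10⁻¹² − 6.403×10⁻¹³) = 3.007×10⁸ m²/s².
v = 17340 m/s = 17.34 km/s.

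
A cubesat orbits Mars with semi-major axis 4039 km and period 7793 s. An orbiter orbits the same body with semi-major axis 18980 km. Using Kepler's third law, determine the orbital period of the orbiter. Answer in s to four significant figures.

Kepler's third law: T² ∝ a³, so T₂ = T₁ (a₂/a₁)^(3/2).
a₂/a₁ = 4.699, (a₂/a₁)^(3/2) = 10.19.
T₂ = 7793 × 10.19 = 79380 s.

T₂ ≈ 79380 s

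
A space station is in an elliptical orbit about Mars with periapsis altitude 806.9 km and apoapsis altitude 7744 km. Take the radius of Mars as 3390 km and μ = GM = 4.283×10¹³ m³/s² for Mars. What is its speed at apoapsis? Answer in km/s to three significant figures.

v ≈ 1.45 km/s

r_p = 3390 + 806.9 = 4196.9 km = 4.1969×10⁶ m.
r_a = 3390 + 7744 = 11134 km = 1.1134×10⁷ m.
Semi-major axis a = (r_p + r_a)/2 = 7665.4 km = 7.665×10⁶ m.
Vis-viva: v² = μ(2/r − 1/a) = 4.283×10¹³ × (1.796×10⁻⁷ − 1.305×10⁻⁷) = 2.106×10⁶ m²/s².
v = 1451 m/s = 1.451 km/s.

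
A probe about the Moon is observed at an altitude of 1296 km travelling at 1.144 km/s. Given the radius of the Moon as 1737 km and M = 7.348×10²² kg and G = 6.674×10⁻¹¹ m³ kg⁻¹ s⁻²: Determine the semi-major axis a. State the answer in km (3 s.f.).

μ = GM = 6.674×10⁻¹¹ × 7.348×10²² = 4.904×10¹² m³/s².
r = 1737 + 1296 = 3033.0 km = 3.033×10⁶ m.
Vis-viva rearranged: 1/a = 2/r − v²/μ = 6.594×10⁻⁷ − 2.669×10⁻⁷ = 3.925×10⁻⁷ m⁻¹.
a = 2.547×10⁶ m = 2547.5 km.

a ≈ 2550 km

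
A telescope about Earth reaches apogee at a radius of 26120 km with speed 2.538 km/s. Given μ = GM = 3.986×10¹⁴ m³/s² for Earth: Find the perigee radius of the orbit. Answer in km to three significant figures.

r_a = 2.612×10⁷ m.
Specific energy ε = v²/2 − μ/r = -1.204×10⁷ J/kg, so a = −μ/(2ε) = 1.655×10⁷ m.
The apsides satisfy r_p + r_a = 2a, so the perigee radius is 2a − r_a = 6.987×10⁶ m = 6987.4 km.

perigee radius ≈ 6990 km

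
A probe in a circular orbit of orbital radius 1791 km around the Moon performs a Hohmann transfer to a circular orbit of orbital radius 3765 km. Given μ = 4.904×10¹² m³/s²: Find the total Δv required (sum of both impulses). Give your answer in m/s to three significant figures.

r₁ = 1791 km = 1.791×10⁶ m.
r₂ = 3765 km = 3.765×10⁶ m.
Transfer ellipse a_t = (r₁ + r₂)/2 = 2.778×10⁶ m.
At r₁: circular v_c1 = √(μ/r₁) = 1655 m/s; transfer-perilune v_p = √[μ(2/r₁ − 1/a_t)] = 1926 m/s.
Δv₁ = v_p − v_c1 = 271.7 m/s.
At r₂: circular v_c2 = √(μ/r₂) = 1141 m/s; transfer-apolune v_a = √[μ(2/r₂ − 1/a_t)] = 916.4 m/s.
Δv₂ = v_c2 − v_a = 224.9 m/s.
Total Δv = Δv₁ + Δv₂ = 496.6 m/s.

Δv_total ≈ 497 m/s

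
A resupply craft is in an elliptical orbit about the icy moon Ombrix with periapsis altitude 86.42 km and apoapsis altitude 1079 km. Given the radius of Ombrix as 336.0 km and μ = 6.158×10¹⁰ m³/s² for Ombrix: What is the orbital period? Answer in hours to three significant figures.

T ≈ 6.19 hours

r_p = 336.0 + 86.42 = 422.42 km = 4.2242×10⁵ m.
r_a = 336.0 + 1079 = 1415.0 km = 1.4150×10⁶ m.
Semi-major axis a = (r_p + r_a)/2 = (422.42 + 1415.0)/2 = 918.71 km = 9.187×10⁵ m.
By Kepler's third law T = 2π√(a³/μ) = 2π × 3.549×10³ = 2.230×10⁴ s.
= 6.193 hours.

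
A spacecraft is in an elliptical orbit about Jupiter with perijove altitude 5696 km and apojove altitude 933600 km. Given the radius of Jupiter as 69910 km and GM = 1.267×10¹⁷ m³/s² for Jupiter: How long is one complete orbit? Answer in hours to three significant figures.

r_p = 69910 + 5696 = 75606 km = 7.5606×10⁷ m.
r_a = 69910 + 933600 = 1003500 km = 1.0035×10⁹ m.
Semi-major axis a = (r_p + r_a)/2 = (75606 + 1.0035×10⁶)/2 = 5.3956×10⁵ km = 5.396×10⁸ m.
By Kepler's third law T = 2π√(a³/μ) = 2π × 3.521×10⁴ = 2.212×10⁵ s.
= 61.45 hours.

T ≈ 61.5 hours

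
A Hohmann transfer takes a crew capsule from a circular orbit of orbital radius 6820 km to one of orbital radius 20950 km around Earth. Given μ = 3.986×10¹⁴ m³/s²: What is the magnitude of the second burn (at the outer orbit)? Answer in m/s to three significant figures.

r₁ = 6820 km = 6.820×10⁶ m.
r₂ = 20950 km = 2.095×10⁷ m.
Transfer ellipse a_t = (r₁ + r₂)/2 = 1.388×10⁷ m.
At r₁: circular v_c1 = √(μ/r₁) = 7645 m/s; transfer-perigee v_p = √[μ(2/r₁ − 1/a_t)] = 9391 m/s.
At r₂: circular v_c2 = √(μ/r₂) = 4362 m/s; transfer-apogee v_a = √[μ(2/r₂ − 1/a_t)] = 3057 m/s.
Δv₂ = v_c2 − v_a = 1305 m/s.

Δv ≈ 1300 m/s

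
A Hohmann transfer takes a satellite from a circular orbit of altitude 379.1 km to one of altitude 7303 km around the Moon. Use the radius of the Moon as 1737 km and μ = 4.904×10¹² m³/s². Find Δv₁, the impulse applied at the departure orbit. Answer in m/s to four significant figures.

r₁ = 1737 + 379.1 = 2116.1 km = 2.1161×10⁶ m.
r₂ = 1737 + 7303 = 9040.0 km = 9.0400×10⁶ m.
Transfer ellipse a_t = (r₁ + r₂)/2 = 5.578×10⁶ m.
At r₁: circular v_c1 = √(μ/r₁) = 1522 m/s; transfer-perilune v_p = √[μ(2/r₁ − 1/a_t)] = 1938 m/s.
Δv₁ = v_p − v_c1 = 415.7 m/s.

Δv ≈ 415.7 m/s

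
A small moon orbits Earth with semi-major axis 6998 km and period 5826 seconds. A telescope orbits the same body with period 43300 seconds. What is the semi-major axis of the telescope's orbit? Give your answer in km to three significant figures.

Kepler's third law: a³ ∝ T², so a₂ = a₁ (T₂/T₁)^(2/3).
T₂/T₁ = 7.432, (T₂/T₁)^(2/3) = 3.808.
a₂ = 6998 × 3.808 = 26650 km.

a₂ ≈ 26700 km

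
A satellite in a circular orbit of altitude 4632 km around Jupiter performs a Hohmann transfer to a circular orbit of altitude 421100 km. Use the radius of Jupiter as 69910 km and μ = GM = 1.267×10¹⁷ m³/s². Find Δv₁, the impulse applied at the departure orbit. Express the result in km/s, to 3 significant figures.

Δv ≈ 13.1 km/s

r₁ = 69910 + 4632 = 74542 km = 7.4542×10⁷ m.
r₂ = 69910 + 421100 = 491010 km = 4.9101×10⁸ m.
Transfer ellipse a_t = (r₁ + r₂)/2 = 2.828×10⁸ m.
At r₁: circular v_c1 = √(μ/r₁) = 41230 m/s; transfer-perijove v_p = √[μ(2/r₁ − 1/a_t)] = 54330 m/s.
Δv₁ = v_p − v_c1 = 13100 m/s.
= 13.10 km/s.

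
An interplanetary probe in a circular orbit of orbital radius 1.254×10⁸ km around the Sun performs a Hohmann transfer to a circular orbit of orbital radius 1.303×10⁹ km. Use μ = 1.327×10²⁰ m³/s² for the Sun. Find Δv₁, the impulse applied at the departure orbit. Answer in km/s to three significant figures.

r₁ = 1.254×10⁸ km = 1.254×10¹¹ m.
r₂ = 1.303×10⁹ km = 1.303×10¹² m.
Transfer ellipse a_t = (r₁ + r₂)/2 = 7.142×10¹¹ m.
At r₁: circular v_c1 = √(μ/r₁) = 32530 m/s; transfer-perihelion v_p = √[μ(2/r₁ − 1/a_t)] = 43940 m/s.
Δv₁ = v_p − v_c1 = 11410 m/s.
= 11.41 km/s.

Δv ≈ 11.4 km/s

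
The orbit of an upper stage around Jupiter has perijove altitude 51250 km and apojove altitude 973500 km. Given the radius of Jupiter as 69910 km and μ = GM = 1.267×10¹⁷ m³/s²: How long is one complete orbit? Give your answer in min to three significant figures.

r_p = 69910 + 51250 = 121160 km = 1.2116×10⁸ m.
r_a = 69910 + 973500 = 1043400 km = 1.0434×10⁹ m.
Semi-major axis a = (r_p + r_a)/2 = (1.2116×10⁵ + 1.0434×10⁶)/2 = 5.8228×10⁵ km = 5.823×10⁸ m.
By Kepler's third law T = 2π√(a³/μ) = 2π × 3.947×10⁴ = 2.480×10⁵ s.
= 4134 min.

T ≈ 4130 min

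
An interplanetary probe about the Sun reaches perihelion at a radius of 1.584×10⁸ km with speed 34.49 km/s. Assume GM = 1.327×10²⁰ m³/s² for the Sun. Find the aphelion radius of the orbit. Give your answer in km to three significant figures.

aphelion radius ≈ 3.88×10⁸ km

r_p = 1.584×10¹¹ m.
Specific energy ε = v²/2 − μ/r = -2.430×10⁸ J/kg, so a = −μ/(2ε) = 2.731×10¹¹ m.
The apsides satisfy r_p + r_a = 2a, so the aphelion radius is 2a − r_p = 3.878×10¹¹ m = 3.8775×10⁸ km.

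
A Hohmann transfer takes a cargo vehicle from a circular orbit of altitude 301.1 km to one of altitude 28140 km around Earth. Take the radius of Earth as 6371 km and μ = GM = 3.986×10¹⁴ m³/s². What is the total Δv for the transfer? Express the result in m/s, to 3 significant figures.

r₁ = 6371 + 301.1 = 6672.1 km = 6.6721×10⁶ m.
r₂ = 6371 + 28140 = 34511 km = 3.4511×10⁷ m.
Transfer ellipse a_t = (r₁ + r₂)/2 = 2.059×10⁷ m.
At r₁: circular v_c1 = √(μ/r₁) = 7729 m/s; transfer-perigee v_p = √[μ(2/r₁ − 1/a_t)] = 10010 m/s.
Δv₁ = v_p − v_c1 = 2277 m/s.
At r₂: circular v_c2 = √(μ/r₂) = 3399 m/s; transfer-apogee v_a = √[μ(2/r₂ − 1/a_t)] = 1935 m/s.
Δv₂ = v_c2 − v_a = 1464 m/s.
Total Δv = Δv₁ + Δv₂ = 3741 m/s.

Δv_total ≈ 3740 m/s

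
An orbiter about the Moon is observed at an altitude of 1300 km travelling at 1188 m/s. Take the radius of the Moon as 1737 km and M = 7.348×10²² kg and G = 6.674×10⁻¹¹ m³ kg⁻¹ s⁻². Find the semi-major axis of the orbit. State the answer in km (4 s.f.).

μ = GM = 6.674×10⁻¹¹ × 7.348×10²² = 4.904×10¹² m³/s².
r = 1737 + 1300 = 3037.0 km = 3.037×10⁶ m.
Specific orbital energy ε = v²/2 − μ/r = (1188)²/2 − 4.904×10¹²/3.037×10⁶ = -9.091×10⁵ J/kg.
Since ε = −μ/(2a), a = −μ/(2ε) = 2.697×10⁶ m = 2697.2 km.

a ≈ 2697 km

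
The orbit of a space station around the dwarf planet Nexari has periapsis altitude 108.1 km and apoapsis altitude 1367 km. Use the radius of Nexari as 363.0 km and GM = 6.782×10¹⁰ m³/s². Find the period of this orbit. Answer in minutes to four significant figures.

r_p = 363.0 + 108.1 = 471.10 km = 4.7110×10⁵ m.
r_a = 363.0 + 1367 = 1730.0 km = 1.7300×10⁶ m.
Semi-major axis a = (r_p + r_a)/2 = (471.10 + 1730.0)/2 = 1100.5 km = 1.101×10⁶ m.
By Kepler's third law T = 2π√(a³/μ) = 2π × 4.433×10³ = 2.786×10⁴ s.
= 464.3 minutes.

T ≈ 464.3 minutes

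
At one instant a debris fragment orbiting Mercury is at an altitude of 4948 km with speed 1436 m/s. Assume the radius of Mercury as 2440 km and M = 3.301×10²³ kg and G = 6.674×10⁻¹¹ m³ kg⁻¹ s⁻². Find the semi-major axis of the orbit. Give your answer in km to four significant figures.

a ≈ 5646 km

μ = GM = 6.674×10⁻¹¹ × 3.301×10²³ = 2.203×10¹³ m³/s².
r = 2440 + 4948 = 7388.0 km = 7.388×10⁶ m.
Specific orbital energy ε = v²/2 − μ/r = (1436)²/2 − 2.203×10¹³/7.388×10⁶ = -1.951×10⁶ J/kg.
Since ε = −μ/(2a), a = −μ/(2ε) = 5.646×10⁶ m = 5646.2 km.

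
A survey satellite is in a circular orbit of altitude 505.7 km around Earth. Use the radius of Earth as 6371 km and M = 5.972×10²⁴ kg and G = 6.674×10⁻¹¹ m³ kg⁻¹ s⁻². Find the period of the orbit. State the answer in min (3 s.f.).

T ≈ 94.6 min

μ = GM = 6.674×10⁻¹¹ × 5.972×10²⁴ = 3.986×10¹⁴ m³/s².
r = 6371 + 505.7 = 6876.7 km = 6.8767×10⁶ m.
Kepler's third law: T = 2π√(r³/μ) = 2π√((6.877×10⁶)³ / 3.986×10¹⁴).
r³/μ = 8.159×10⁵ s², so T = 2π × 9.033×10² = 5.675×10³ s.
Converting: 5.675×10³ s ÷ 60.00 = 94.59 min.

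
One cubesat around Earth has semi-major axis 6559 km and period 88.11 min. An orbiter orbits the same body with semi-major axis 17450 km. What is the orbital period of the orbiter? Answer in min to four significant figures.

Kepler's third law: T² ∝ a³, so T₂ = T₁ (a₂/a₁)^(3/2).
a₂/a₁ = 2.660, (a₂/a₁)^(3/2) = 4.339.
T₂ = 88.11 × 4.339 = 382.4 min.

T₂ ≈ 382.4 min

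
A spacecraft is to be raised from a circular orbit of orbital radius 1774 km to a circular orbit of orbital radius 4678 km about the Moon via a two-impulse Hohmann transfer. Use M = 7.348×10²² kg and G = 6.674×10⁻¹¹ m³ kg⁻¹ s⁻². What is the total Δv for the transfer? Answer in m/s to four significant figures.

μ = GM = 6.674×10⁻¹¹ × 7.348×10²² = 4.904×10¹² m³/s².
r₁ = 1774 km = 1.774×10⁶ m.
r₂ = 4678 km = 4.678×10⁶ m.
Transfer ellipse a_t = (r₁ + r₂)/2 = 3.226×10⁶ m.
At r₁: circular v_c1 = √(μ/r₁) = 1663 m/s; transfer-perilune v_p = √[μ(2/r₁ − 1/a_t)] = 2002 m/s.
Δv₁ = v_p − v_c1 = 339.5 m/s.
At r₂: circular v_c2 = √(μ/r₂) = 1024 m/s; transfer-apolune v_a = √[μ(2/r₂ − 1/a_t)] = 759.3 m/s.
Δv₂ = v_c2 − v_a = 264.6 m/s.
Total Δv = Δv₁ + Δv₂ = 604.1 m/s.

Δv_total ≈ 604.1 m/s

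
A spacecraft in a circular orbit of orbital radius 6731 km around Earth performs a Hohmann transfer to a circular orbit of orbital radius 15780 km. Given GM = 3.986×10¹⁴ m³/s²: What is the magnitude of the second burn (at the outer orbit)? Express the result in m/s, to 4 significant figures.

Δv ≈ 1139 m/s

r₁ = 6731 km = 6.731×10⁶ m.
r₂ = 15780 km = 1.578×10⁷ m.
Transfer ellipse a_t = (r₁ + r₂)/2 = 1.126×10⁷ m.
At r₁: circular v_c1 = √(μ/r₁) = 7695 m/s; transfer-perigee v_p = √[μ(2/r₁ − 1/a_t)] = 9112 m/s.
At r₂: circular v_c2 = √(μ/r₂) = 5026 m/s; transfer-apogee v_a = √[μ(2/r₂ − 1/a_t)] = 3887 m/s.
Δv₂ = v_c2 − v_a = 1139 m/s.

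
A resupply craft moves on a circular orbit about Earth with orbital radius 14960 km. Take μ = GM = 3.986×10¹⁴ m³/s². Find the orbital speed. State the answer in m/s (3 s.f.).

v ≈ 5160 m/s

r = 14960 km = 1.496×10⁷ m.
For a circular orbit v = √(μ/r) = √(3.986×10¹⁴ / 1.496×10⁷) = √(2.664×10⁷) = 5162 m/s.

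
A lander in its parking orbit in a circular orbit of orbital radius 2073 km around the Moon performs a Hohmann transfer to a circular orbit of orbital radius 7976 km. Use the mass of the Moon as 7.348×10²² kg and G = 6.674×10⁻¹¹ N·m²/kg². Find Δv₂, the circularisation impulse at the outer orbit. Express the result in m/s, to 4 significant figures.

Δv ≈ 280.5 m/s

μ = GM = 6.674×10⁻¹¹ × 7.348×10²² = 4.904×10¹² m³/s².
r₁ = 2073 km = 2.073×10⁶ m.
r₂ = 7976 km = 7.976×10⁶ m.
Transfer ellipse a_t = (r₁ + r₂)/2 = 5.024×10⁶ m.
At r₁: circular v_c1 = √(μ/r₁) = 1538 m/s; transfer-perilune v_p = √[μ(2/r₁ − 1/a_t)] = 1938 m/s.
At r₂: circular v_c2 = √(μ/r₂) = 784.1 m/s; transfer-apolune v_a = √[μ(2/r₂ − 1/a_t)] = 503.7 m/s.
Δv₂ = v_c2 − v_a = 280.5 m/s.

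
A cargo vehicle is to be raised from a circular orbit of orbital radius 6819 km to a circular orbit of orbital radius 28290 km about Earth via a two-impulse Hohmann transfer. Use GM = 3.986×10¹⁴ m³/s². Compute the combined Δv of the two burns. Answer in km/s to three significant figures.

Δv_total ≈ 3.47 km/s

r₁ = 6819 km = 6.819×10⁶ m.
r₂ = 28290 km = 2.829×10⁷ m.
Transfer ellipse a_t = (r₁ + r₂)/2 = 1.755×10⁷ m.
At r₁: circular v_c1 = √(μ/r₁) = 7646 m/s; transfer-perigee v_p = √[μ(2/r₁ − 1/a_t)] = 9706 m/s.
Δv₁ = v_p − v_c1 = 2060 m/s.
At r₂: circular v_c2 = √(μ/r₂) = 3754 m/s; transfer-apogee v_a = √[μ(2/r₂ − 1/a_t)] = 2339 m/s.
Δv₂ = v_c2 − v_a = 1414 m/s.
Total Δv = Δv₁ + Δv₂ = 3474 m/s = 3.474 km/s.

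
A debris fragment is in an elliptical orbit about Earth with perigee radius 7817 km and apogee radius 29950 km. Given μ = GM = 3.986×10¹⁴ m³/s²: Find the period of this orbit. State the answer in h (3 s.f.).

T ≈ 7.17 h

Semi-major axis a = (r_p + r_a)/2 = (7817.0 + 29950)/2 = 18884 km = 1.888×10⁷ m.
By Kepler's third law T = 2π√(a³/μ) = 2π × 4.110×10³ = 2.582×10⁴ s.
= 7.174 h.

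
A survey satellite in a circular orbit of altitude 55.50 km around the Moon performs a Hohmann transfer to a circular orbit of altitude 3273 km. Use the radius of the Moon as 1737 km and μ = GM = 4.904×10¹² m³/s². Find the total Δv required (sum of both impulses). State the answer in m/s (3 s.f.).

r₁ = 1737 + 55.50 = 1792.5 km = 1.7925×10⁶ m.
r₂ = 1737 + 3273 = 5010.0 km = 5.0100×10⁶ m.
Transfer ellipse a_t = (r₁ + r₂)/2 = 3.401×10⁶ m.
At r₁: circular v_c1 = √(μ/r₁) = 1654 m/s; transfer-perilune v_p = √[μ(2/r₁ − 1/a_t)] = 2007 m/s.
Δv₁ = v_p − v_c1 = 353.4 m/s.
At r₂: circular v_c2 = √(μ/r₂) = 989.4 m/s; transfer-apolune v_a = √[μ(2/r₂ − 1/a_t)] = 718.2 m/s.
Δv₂ = v_c2 − v_a = 271.1 m/s.
Total Δv = Δv₁ + Δv₂ = 624.5 m/s.

Δv_total ≈ 625 m/s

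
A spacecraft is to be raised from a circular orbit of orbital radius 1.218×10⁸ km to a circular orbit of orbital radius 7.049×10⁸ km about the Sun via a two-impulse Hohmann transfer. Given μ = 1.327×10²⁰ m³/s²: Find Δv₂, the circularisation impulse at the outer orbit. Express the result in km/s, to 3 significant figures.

r₁ = 1.218×10⁸ km = 1.218×10¹¹ m.
r₂ = 7.049×10⁸ km = 7.049×10¹¹ m.
Transfer ellipse a_t = (r₁ + r₂)/2 = 4.134×10¹¹ m.
At r₁: circular v_c1 = √(μ/r₁) = 33010 m/s; transfer-perihelion v_p = √[μ(2/r₁ − 1/a_t)] = 43100 m/s.
At r₂: circular v_c2 = √(μ/r₂) = 13720 m/s; transfer-aphelion v_a = √[μ(2/r₂ − 1/a_t)] = 7448 m/s.
Δv₂ = v_c2 − v_a = 6273 m/s.
= 6.273 km/s.

Δv ≈ 6.27 km/s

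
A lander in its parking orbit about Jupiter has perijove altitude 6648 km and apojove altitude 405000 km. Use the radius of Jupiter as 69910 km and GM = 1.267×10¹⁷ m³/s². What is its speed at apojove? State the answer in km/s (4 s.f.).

v ≈ 8.607 km/s

r_p = 69910 + 6648 = 76558 km = 7.6558×10⁷ m.
r_a = 69910 + 405000 = 474910 km = 4.7491×10⁸ m.
Semi-major axis a = (r_p + r_a)/2 = 2.7573×10⁵ km = 2.757×10⁸ m.
Vis-viva: v² = μ(2/r − 1/a) = 1.267×10¹⁷ × (4.211×10⁻⁹ − 3.627×10⁻⁹) = 7.407×10⁷ m²/s².
v = 8607 m/s = 8.607 km/s.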